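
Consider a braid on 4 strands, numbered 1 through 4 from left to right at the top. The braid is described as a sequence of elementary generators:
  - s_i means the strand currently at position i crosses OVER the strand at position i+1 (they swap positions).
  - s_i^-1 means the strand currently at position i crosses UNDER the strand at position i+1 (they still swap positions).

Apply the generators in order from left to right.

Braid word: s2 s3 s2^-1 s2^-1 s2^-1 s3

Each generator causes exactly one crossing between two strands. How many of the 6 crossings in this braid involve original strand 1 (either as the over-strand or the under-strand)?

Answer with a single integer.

Answer: 0

Derivation:
Gen 1: crossing 2x3. Involves strand 1? no. Count so far: 0
Gen 2: crossing 2x4. Involves strand 1? no. Count so far: 0
Gen 3: crossing 3x4. Involves strand 1? no. Count so far: 0
Gen 4: crossing 4x3. Involves strand 1? no. Count so far: 0
Gen 5: crossing 3x4. Involves strand 1? no. Count so far: 0
Gen 6: crossing 3x2. Involves strand 1? no. Count so far: 0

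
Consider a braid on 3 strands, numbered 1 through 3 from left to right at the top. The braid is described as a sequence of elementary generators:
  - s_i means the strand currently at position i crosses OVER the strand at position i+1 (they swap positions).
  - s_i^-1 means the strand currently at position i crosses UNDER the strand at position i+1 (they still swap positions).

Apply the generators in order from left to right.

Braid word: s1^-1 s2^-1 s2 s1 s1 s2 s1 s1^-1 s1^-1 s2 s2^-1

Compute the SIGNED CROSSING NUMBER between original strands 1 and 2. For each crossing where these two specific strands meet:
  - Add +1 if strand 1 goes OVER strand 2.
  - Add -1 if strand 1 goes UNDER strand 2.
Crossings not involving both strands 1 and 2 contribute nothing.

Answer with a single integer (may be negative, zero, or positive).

Gen 1: 1 under 2. Both 1&2? yes. Contrib: -1. Sum: -1
Gen 2: crossing 1x3. Both 1&2? no. Sum: -1
Gen 3: crossing 3x1. Both 1&2? no. Sum: -1
Gen 4: 2 over 1. Both 1&2? yes. Contrib: -1. Sum: -2
Gen 5: 1 over 2. Both 1&2? yes. Contrib: +1. Sum: -1
Gen 6: crossing 1x3. Both 1&2? no. Sum: -1
Gen 7: crossing 2x3. Both 1&2? no. Sum: -1
Gen 8: crossing 3x2. Both 1&2? no. Sum: -1
Gen 9: crossing 2x3. Both 1&2? no. Sum: -1
Gen 10: 2 over 1. Both 1&2? yes. Contrib: -1. Sum: -2
Gen 11: 1 under 2. Both 1&2? yes. Contrib: -1. Sum: -3

Answer: -3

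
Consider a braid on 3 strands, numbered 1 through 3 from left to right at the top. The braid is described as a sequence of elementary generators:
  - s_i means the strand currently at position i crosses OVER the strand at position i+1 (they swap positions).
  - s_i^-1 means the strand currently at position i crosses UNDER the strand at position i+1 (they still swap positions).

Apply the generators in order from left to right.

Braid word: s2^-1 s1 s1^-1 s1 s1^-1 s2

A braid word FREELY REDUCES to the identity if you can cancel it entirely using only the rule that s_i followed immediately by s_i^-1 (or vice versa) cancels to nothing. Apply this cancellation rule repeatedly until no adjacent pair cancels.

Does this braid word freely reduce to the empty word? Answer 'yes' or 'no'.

Gen 1 (s2^-1): push. Stack: [s2^-1]
Gen 2 (s1): push. Stack: [s2^-1 s1]
Gen 3 (s1^-1): cancels prior s1. Stack: [s2^-1]
Gen 4 (s1): push. Stack: [s2^-1 s1]
Gen 5 (s1^-1): cancels prior s1. Stack: [s2^-1]
Gen 6 (s2): cancels prior s2^-1. Stack: []
Reduced word: (empty)

Answer: yes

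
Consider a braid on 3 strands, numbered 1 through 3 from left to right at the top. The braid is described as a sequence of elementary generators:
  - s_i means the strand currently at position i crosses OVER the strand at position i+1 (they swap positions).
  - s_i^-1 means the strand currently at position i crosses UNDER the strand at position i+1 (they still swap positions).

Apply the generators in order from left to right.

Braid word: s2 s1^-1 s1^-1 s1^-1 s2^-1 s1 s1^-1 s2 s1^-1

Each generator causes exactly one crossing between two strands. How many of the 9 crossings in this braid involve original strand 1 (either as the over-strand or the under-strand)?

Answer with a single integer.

Gen 1: crossing 2x3. Involves strand 1? no. Count so far: 0
Gen 2: crossing 1x3. Involves strand 1? yes. Count so far: 1
Gen 3: crossing 3x1. Involves strand 1? yes. Count so far: 2
Gen 4: crossing 1x3. Involves strand 1? yes. Count so far: 3
Gen 5: crossing 1x2. Involves strand 1? yes. Count so far: 4
Gen 6: crossing 3x2. Involves strand 1? no. Count so far: 4
Gen 7: crossing 2x3. Involves strand 1? no. Count so far: 4
Gen 8: crossing 2x1. Involves strand 1? yes. Count so far: 5
Gen 9: crossing 3x1. Involves strand 1? yes. Count so far: 6

Answer: 6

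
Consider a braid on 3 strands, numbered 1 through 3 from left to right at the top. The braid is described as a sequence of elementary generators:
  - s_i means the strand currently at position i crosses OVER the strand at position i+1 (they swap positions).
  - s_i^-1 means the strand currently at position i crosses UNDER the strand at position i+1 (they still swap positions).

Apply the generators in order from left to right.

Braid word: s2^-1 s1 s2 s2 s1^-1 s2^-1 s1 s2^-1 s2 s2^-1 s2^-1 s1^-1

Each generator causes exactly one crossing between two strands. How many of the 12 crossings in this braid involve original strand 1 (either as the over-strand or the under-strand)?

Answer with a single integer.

Gen 1: crossing 2x3. Involves strand 1? no. Count so far: 0
Gen 2: crossing 1x3. Involves strand 1? yes. Count so far: 1
Gen 3: crossing 1x2. Involves strand 1? yes. Count so far: 2
Gen 4: crossing 2x1. Involves strand 1? yes. Count so far: 3
Gen 5: crossing 3x1. Involves strand 1? yes. Count so far: 4
Gen 6: crossing 3x2. Involves strand 1? no. Count so far: 4
Gen 7: crossing 1x2. Involves strand 1? yes. Count so far: 5
Gen 8: crossing 1x3. Involves strand 1? yes. Count so far: 6
Gen 9: crossing 3x1. Involves strand 1? yes. Count so far: 7
Gen 10: crossing 1x3. Involves strand 1? yes. Count so far: 8
Gen 11: crossing 3x1. Involves strand 1? yes. Count so far: 9
Gen 12: crossing 2x1. Involves strand 1? yes. Count so far: 10

Answer: 10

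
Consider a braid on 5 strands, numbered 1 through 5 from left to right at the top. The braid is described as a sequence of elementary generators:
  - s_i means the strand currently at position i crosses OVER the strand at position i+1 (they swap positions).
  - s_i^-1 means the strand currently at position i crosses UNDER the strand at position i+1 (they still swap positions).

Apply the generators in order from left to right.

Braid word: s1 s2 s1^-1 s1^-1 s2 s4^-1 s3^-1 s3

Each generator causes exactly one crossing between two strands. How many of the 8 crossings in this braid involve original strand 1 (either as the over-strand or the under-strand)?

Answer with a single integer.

Answer: 3

Derivation:
Gen 1: crossing 1x2. Involves strand 1? yes. Count so far: 1
Gen 2: crossing 1x3. Involves strand 1? yes. Count so far: 2
Gen 3: crossing 2x3. Involves strand 1? no. Count so far: 2
Gen 4: crossing 3x2. Involves strand 1? no. Count so far: 2
Gen 5: crossing 3x1. Involves strand 1? yes. Count so far: 3
Gen 6: crossing 4x5. Involves strand 1? no. Count so far: 3
Gen 7: crossing 3x5. Involves strand 1? no. Count so far: 3
Gen 8: crossing 5x3. Involves strand 1? no. Count so far: 3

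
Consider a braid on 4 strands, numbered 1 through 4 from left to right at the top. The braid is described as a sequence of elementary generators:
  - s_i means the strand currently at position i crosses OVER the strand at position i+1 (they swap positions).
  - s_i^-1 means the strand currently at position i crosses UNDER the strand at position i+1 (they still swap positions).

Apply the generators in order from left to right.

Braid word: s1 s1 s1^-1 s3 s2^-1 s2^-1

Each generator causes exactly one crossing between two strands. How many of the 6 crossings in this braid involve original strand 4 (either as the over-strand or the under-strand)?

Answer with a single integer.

Answer: 3

Derivation:
Gen 1: crossing 1x2. Involves strand 4? no. Count so far: 0
Gen 2: crossing 2x1. Involves strand 4? no. Count so far: 0
Gen 3: crossing 1x2. Involves strand 4? no. Count so far: 0
Gen 4: crossing 3x4. Involves strand 4? yes. Count so far: 1
Gen 5: crossing 1x4. Involves strand 4? yes. Count so far: 2
Gen 6: crossing 4x1. Involves strand 4? yes. Count so far: 3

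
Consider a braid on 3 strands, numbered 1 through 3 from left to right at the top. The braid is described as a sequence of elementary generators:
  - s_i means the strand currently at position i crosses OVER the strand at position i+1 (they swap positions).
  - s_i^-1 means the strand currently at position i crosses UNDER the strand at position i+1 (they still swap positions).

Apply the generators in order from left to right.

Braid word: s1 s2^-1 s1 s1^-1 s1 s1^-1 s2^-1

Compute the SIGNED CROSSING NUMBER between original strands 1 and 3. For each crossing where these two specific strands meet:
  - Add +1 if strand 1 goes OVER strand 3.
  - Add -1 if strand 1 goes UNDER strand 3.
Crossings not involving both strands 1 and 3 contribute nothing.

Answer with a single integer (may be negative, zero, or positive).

Answer: 0

Derivation:
Gen 1: crossing 1x2. Both 1&3? no. Sum: 0
Gen 2: 1 under 3. Both 1&3? yes. Contrib: -1. Sum: -1
Gen 3: crossing 2x3. Both 1&3? no. Sum: -1
Gen 4: crossing 3x2. Both 1&3? no. Sum: -1
Gen 5: crossing 2x3. Both 1&3? no. Sum: -1
Gen 6: crossing 3x2. Both 1&3? no. Sum: -1
Gen 7: 3 under 1. Both 1&3? yes. Contrib: +1. Sum: 0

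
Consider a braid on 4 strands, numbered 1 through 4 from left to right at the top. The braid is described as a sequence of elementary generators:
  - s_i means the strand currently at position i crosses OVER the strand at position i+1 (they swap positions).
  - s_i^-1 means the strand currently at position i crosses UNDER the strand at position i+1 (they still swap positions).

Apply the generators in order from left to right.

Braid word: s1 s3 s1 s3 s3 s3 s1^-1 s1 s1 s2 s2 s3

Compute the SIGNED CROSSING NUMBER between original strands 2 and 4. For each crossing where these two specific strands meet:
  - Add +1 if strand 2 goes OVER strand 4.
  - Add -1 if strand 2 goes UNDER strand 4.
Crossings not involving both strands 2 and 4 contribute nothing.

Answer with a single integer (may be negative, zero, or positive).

Gen 1: crossing 1x2. Both 2&4? no. Sum: 0
Gen 2: crossing 3x4. Both 2&4? no. Sum: 0
Gen 3: crossing 2x1. Both 2&4? no. Sum: 0
Gen 4: crossing 4x3. Both 2&4? no. Sum: 0
Gen 5: crossing 3x4. Both 2&4? no. Sum: 0
Gen 6: crossing 4x3. Both 2&4? no. Sum: 0
Gen 7: crossing 1x2. Both 2&4? no. Sum: 0
Gen 8: crossing 2x1. Both 2&4? no. Sum: 0
Gen 9: crossing 1x2. Both 2&4? no. Sum: 0
Gen 10: crossing 1x3. Both 2&4? no. Sum: 0
Gen 11: crossing 3x1. Both 2&4? no. Sum: 0
Gen 12: crossing 3x4. Both 2&4? no. Sum: 0

Answer: 0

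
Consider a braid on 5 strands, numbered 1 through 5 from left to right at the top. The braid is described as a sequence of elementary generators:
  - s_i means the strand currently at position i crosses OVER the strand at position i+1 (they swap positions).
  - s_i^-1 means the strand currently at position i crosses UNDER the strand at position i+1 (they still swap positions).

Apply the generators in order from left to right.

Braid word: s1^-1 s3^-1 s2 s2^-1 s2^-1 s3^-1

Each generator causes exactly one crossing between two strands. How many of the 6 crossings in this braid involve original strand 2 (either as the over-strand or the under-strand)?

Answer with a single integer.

Answer: 1

Derivation:
Gen 1: crossing 1x2. Involves strand 2? yes. Count so far: 1
Gen 2: crossing 3x4. Involves strand 2? no. Count so far: 1
Gen 3: crossing 1x4. Involves strand 2? no. Count so far: 1
Gen 4: crossing 4x1. Involves strand 2? no. Count so far: 1
Gen 5: crossing 1x4. Involves strand 2? no. Count so far: 1
Gen 6: crossing 1x3. Involves strand 2? no. Count so far: 1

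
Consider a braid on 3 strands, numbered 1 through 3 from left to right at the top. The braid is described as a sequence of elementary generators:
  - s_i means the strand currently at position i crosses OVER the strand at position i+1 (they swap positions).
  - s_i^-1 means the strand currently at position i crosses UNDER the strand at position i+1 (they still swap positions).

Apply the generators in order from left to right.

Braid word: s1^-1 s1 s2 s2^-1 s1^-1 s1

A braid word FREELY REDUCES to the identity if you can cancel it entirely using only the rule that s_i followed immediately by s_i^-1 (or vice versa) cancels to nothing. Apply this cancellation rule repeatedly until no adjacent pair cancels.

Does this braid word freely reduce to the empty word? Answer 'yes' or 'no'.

Gen 1 (s1^-1): push. Stack: [s1^-1]
Gen 2 (s1): cancels prior s1^-1. Stack: []
Gen 3 (s2): push. Stack: [s2]
Gen 4 (s2^-1): cancels prior s2. Stack: []
Gen 5 (s1^-1): push. Stack: [s1^-1]
Gen 6 (s1): cancels prior s1^-1. Stack: []
Reduced word: (empty)

Answer: yes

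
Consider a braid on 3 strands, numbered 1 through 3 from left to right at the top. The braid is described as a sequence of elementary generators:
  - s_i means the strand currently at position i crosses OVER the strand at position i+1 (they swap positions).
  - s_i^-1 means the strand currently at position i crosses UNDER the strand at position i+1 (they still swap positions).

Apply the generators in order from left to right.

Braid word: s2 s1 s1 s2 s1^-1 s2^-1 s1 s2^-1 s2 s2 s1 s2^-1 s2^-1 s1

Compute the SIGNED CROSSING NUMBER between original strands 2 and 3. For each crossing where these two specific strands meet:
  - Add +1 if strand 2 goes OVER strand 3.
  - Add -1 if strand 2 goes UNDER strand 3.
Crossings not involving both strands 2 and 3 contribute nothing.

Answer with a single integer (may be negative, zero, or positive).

Gen 1: 2 over 3. Both 2&3? yes. Contrib: +1. Sum: 1
Gen 2: crossing 1x3. Both 2&3? no. Sum: 1
Gen 3: crossing 3x1. Both 2&3? no. Sum: 1
Gen 4: 3 over 2. Both 2&3? yes. Contrib: -1. Sum: 0
Gen 5: crossing 1x2. Both 2&3? no. Sum: 0
Gen 6: crossing 1x3. Both 2&3? no. Sum: 0
Gen 7: 2 over 3. Both 2&3? yes. Contrib: +1. Sum: 1
Gen 8: crossing 2x1. Both 2&3? no. Sum: 1
Gen 9: crossing 1x2. Both 2&3? no. Sum: 1
Gen 10: crossing 2x1. Both 2&3? no. Sum: 1
Gen 11: crossing 3x1. Both 2&3? no. Sum: 1
Gen 12: 3 under 2. Both 2&3? yes. Contrib: +1. Sum: 2
Gen 13: 2 under 3. Both 2&3? yes. Contrib: -1. Sum: 1
Gen 14: crossing 1x3. Both 2&3? no. Sum: 1

Answer: 1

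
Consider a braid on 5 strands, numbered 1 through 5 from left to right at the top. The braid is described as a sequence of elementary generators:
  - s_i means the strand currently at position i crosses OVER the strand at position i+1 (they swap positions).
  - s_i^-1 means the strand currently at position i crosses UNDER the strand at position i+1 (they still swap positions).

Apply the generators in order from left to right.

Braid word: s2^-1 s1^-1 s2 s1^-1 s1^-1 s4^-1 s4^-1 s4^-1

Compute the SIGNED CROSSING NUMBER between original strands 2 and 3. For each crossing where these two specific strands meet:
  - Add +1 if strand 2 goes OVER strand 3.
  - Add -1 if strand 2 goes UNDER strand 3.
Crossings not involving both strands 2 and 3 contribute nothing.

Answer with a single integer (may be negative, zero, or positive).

Gen 1: 2 under 3. Both 2&3? yes. Contrib: -1. Sum: -1
Gen 2: crossing 1x3. Both 2&3? no. Sum: -1
Gen 3: crossing 1x2. Both 2&3? no. Sum: -1
Gen 4: 3 under 2. Both 2&3? yes. Contrib: +1. Sum: 0
Gen 5: 2 under 3. Both 2&3? yes. Contrib: -1. Sum: -1
Gen 6: crossing 4x5. Both 2&3? no. Sum: -1
Gen 7: crossing 5x4. Both 2&3? no. Sum: -1
Gen 8: crossing 4x5. Both 2&3? no. Sum: -1

Answer: -1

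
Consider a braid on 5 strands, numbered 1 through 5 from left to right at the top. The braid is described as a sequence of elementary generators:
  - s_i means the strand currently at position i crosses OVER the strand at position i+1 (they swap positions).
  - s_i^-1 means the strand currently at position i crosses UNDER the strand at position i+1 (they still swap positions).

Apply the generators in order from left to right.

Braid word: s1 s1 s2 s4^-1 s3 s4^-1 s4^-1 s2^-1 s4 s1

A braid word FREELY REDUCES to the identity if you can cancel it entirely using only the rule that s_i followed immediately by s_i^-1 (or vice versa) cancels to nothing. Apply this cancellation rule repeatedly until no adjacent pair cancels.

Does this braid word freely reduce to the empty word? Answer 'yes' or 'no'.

Gen 1 (s1): push. Stack: [s1]
Gen 2 (s1): push. Stack: [s1 s1]
Gen 3 (s2): push. Stack: [s1 s1 s2]
Gen 4 (s4^-1): push. Stack: [s1 s1 s2 s4^-1]
Gen 5 (s3): push. Stack: [s1 s1 s2 s4^-1 s3]
Gen 6 (s4^-1): push. Stack: [s1 s1 s2 s4^-1 s3 s4^-1]
Gen 7 (s4^-1): push. Stack: [s1 s1 s2 s4^-1 s3 s4^-1 s4^-1]
Gen 8 (s2^-1): push. Stack: [s1 s1 s2 s4^-1 s3 s4^-1 s4^-1 s2^-1]
Gen 9 (s4): push. Stack: [s1 s1 s2 s4^-1 s3 s4^-1 s4^-1 s2^-1 s4]
Gen 10 (s1): push. Stack: [s1 s1 s2 s4^-1 s3 s4^-1 s4^-1 s2^-1 s4 s1]
Reduced word: s1 s1 s2 s4^-1 s3 s4^-1 s4^-1 s2^-1 s4 s1

Answer: no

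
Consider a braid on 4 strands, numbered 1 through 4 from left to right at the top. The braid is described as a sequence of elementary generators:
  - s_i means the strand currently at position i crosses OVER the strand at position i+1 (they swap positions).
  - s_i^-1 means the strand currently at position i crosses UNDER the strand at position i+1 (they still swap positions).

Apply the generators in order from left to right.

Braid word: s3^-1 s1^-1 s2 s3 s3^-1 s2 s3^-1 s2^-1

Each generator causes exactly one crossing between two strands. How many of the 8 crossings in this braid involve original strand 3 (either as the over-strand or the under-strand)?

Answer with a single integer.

Gen 1: crossing 3x4. Involves strand 3? yes. Count so far: 1
Gen 2: crossing 1x2. Involves strand 3? no. Count so far: 1
Gen 3: crossing 1x4. Involves strand 3? no. Count so far: 1
Gen 4: crossing 1x3. Involves strand 3? yes. Count so far: 2
Gen 5: crossing 3x1. Involves strand 3? yes. Count so far: 3
Gen 6: crossing 4x1. Involves strand 3? no. Count so far: 3
Gen 7: crossing 4x3. Involves strand 3? yes. Count so far: 4
Gen 8: crossing 1x3. Involves strand 3? yes. Count so far: 5

Answer: 5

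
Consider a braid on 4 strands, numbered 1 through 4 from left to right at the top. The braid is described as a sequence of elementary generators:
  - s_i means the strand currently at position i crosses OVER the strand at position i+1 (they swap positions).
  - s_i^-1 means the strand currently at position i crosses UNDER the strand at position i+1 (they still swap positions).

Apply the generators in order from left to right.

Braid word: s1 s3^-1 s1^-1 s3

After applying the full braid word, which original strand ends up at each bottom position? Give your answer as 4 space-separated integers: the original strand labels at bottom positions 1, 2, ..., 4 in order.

Answer: 1 2 3 4

Derivation:
Gen 1 (s1): strand 1 crosses over strand 2. Perm now: [2 1 3 4]
Gen 2 (s3^-1): strand 3 crosses under strand 4. Perm now: [2 1 4 3]
Gen 3 (s1^-1): strand 2 crosses under strand 1. Perm now: [1 2 4 3]
Gen 4 (s3): strand 4 crosses over strand 3. Perm now: [1 2 3 4]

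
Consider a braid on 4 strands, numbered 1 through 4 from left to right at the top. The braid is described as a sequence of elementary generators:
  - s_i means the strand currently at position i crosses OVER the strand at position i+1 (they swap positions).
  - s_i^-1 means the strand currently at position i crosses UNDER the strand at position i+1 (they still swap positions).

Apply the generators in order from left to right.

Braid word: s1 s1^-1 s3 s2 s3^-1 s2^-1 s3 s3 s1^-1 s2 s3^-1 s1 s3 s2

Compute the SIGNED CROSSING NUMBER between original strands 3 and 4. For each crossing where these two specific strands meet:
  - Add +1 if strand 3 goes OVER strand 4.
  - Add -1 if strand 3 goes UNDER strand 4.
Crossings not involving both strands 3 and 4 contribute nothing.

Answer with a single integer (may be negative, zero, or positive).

Answer: 3

Derivation:
Gen 1: crossing 1x2. Both 3&4? no. Sum: 0
Gen 2: crossing 2x1. Both 3&4? no. Sum: 0
Gen 3: 3 over 4. Both 3&4? yes. Contrib: +1. Sum: 1
Gen 4: crossing 2x4. Both 3&4? no. Sum: 1
Gen 5: crossing 2x3. Both 3&4? no. Sum: 1
Gen 6: 4 under 3. Both 3&4? yes. Contrib: +1. Sum: 2
Gen 7: crossing 4x2. Both 3&4? no. Sum: 2
Gen 8: crossing 2x4. Both 3&4? no. Sum: 2
Gen 9: crossing 1x3. Both 3&4? no. Sum: 2
Gen 10: crossing 1x4. Both 3&4? no. Sum: 2
Gen 11: crossing 1x2. Both 3&4? no. Sum: 2
Gen 12: 3 over 4. Both 3&4? yes. Contrib: +1. Sum: 3
Gen 13: crossing 2x1. Both 3&4? no. Sum: 3
Gen 14: crossing 3x1. Both 3&4? no. Sum: 3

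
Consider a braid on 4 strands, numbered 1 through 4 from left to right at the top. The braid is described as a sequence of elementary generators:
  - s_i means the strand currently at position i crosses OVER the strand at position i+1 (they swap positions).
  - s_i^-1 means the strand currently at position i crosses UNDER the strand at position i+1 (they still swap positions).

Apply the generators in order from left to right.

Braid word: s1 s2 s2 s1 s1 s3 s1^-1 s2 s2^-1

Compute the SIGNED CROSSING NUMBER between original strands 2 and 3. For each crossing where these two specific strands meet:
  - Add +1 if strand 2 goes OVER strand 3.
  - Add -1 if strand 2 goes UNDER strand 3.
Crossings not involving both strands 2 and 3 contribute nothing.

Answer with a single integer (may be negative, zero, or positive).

Gen 1: crossing 1x2. Both 2&3? no. Sum: 0
Gen 2: crossing 1x3. Both 2&3? no. Sum: 0
Gen 3: crossing 3x1. Both 2&3? no. Sum: 0
Gen 4: crossing 2x1. Both 2&3? no. Sum: 0
Gen 5: crossing 1x2. Both 2&3? no. Sum: 0
Gen 6: crossing 3x4. Both 2&3? no. Sum: 0
Gen 7: crossing 2x1. Both 2&3? no. Sum: 0
Gen 8: crossing 2x4. Both 2&3? no. Sum: 0
Gen 9: crossing 4x2. Both 2&3? no. Sum: 0

Answer: 0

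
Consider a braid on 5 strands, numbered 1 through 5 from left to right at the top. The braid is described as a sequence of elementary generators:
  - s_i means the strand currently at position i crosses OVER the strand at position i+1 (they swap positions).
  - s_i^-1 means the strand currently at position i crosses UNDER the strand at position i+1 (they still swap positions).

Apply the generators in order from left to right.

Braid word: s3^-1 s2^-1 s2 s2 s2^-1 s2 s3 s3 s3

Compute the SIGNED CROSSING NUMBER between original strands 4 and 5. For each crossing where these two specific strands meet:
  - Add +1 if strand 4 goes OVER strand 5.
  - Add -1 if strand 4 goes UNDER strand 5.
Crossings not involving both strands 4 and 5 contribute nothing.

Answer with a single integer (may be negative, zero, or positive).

Gen 1: crossing 3x4. Both 4&5? no. Sum: 0
Gen 2: crossing 2x4. Both 4&5? no. Sum: 0
Gen 3: crossing 4x2. Both 4&5? no. Sum: 0
Gen 4: crossing 2x4. Both 4&5? no. Sum: 0
Gen 5: crossing 4x2. Both 4&5? no. Sum: 0
Gen 6: crossing 2x4. Both 4&5? no. Sum: 0
Gen 7: crossing 2x3. Both 4&5? no. Sum: 0
Gen 8: crossing 3x2. Both 4&5? no. Sum: 0
Gen 9: crossing 2x3. Both 4&5? no. Sum: 0

Answer: 0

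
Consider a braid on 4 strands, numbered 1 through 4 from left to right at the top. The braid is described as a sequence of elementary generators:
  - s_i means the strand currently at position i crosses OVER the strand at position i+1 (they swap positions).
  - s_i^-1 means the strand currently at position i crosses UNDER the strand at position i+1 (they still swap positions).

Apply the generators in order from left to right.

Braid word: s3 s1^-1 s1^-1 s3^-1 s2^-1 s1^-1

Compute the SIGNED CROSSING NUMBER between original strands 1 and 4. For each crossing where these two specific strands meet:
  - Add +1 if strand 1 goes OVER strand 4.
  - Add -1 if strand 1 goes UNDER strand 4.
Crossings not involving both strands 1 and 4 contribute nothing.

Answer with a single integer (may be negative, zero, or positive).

Answer: 0

Derivation:
Gen 1: crossing 3x4. Both 1&4? no. Sum: 0
Gen 2: crossing 1x2. Both 1&4? no. Sum: 0
Gen 3: crossing 2x1. Both 1&4? no. Sum: 0
Gen 4: crossing 4x3. Both 1&4? no. Sum: 0
Gen 5: crossing 2x3. Both 1&4? no. Sum: 0
Gen 6: crossing 1x3. Both 1&4? no. Sum: 0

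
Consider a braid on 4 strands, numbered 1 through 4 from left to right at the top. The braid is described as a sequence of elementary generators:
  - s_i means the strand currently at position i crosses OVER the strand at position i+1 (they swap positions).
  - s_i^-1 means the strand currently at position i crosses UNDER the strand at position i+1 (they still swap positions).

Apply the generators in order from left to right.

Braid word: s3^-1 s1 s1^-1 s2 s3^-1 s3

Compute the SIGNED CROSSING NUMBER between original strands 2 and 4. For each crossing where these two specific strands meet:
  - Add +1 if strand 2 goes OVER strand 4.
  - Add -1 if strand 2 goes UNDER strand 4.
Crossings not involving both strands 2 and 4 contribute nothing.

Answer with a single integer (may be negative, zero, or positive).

Gen 1: crossing 3x4. Both 2&4? no. Sum: 0
Gen 2: crossing 1x2. Both 2&4? no. Sum: 0
Gen 3: crossing 2x1. Both 2&4? no. Sum: 0
Gen 4: 2 over 4. Both 2&4? yes. Contrib: +1. Sum: 1
Gen 5: crossing 2x3. Both 2&4? no. Sum: 1
Gen 6: crossing 3x2. Both 2&4? no. Sum: 1

Answer: 1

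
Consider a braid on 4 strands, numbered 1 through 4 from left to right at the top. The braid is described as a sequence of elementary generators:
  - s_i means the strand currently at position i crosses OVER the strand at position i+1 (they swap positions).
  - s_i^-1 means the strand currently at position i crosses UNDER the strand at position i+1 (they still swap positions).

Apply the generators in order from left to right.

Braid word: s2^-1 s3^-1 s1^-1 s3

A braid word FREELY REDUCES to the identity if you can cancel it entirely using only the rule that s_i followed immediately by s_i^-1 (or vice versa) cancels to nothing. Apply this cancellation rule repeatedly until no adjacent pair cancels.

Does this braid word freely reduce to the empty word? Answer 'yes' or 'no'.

Gen 1 (s2^-1): push. Stack: [s2^-1]
Gen 2 (s3^-1): push. Stack: [s2^-1 s3^-1]
Gen 3 (s1^-1): push. Stack: [s2^-1 s3^-1 s1^-1]
Gen 4 (s3): push. Stack: [s2^-1 s3^-1 s1^-1 s3]
Reduced word: s2^-1 s3^-1 s1^-1 s3

Answer: no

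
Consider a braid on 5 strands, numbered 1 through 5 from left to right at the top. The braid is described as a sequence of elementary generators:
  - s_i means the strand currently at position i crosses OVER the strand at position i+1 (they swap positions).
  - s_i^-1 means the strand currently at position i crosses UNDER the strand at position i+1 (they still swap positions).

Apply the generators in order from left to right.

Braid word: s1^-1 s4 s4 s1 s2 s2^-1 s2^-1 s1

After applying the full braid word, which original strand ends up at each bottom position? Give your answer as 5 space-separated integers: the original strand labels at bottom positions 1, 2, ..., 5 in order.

Gen 1 (s1^-1): strand 1 crosses under strand 2. Perm now: [2 1 3 4 5]
Gen 2 (s4): strand 4 crosses over strand 5. Perm now: [2 1 3 5 4]
Gen 3 (s4): strand 5 crosses over strand 4. Perm now: [2 1 3 4 5]
Gen 4 (s1): strand 2 crosses over strand 1. Perm now: [1 2 3 4 5]
Gen 5 (s2): strand 2 crosses over strand 3. Perm now: [1 3 2 4 5]
Gen 6 (s2^-1): strand 3 crosses under strand 2. Perm now: [1 2 3 4 5]
Gen 7 (s2^-1): strand 2 crosses under strand 3. Perm now: [1 3 2 4 5]
Gen 8 (s1): strand 1 crosses over strand 3. Perm now: [3 1 2 4 5]

Answer: 3 1 2 4 5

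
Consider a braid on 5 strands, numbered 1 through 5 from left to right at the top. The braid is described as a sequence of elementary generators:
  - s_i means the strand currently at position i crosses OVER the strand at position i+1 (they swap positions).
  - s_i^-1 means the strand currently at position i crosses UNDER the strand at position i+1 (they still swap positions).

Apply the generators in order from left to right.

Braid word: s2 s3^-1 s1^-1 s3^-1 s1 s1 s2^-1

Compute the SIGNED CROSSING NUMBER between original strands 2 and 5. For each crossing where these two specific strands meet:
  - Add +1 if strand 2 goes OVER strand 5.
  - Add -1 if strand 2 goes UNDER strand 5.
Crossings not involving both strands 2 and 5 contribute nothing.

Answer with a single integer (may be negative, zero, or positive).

Gen 1: crossing 2x3. Both 2&5? no. Sum: 0
Gen 2: crossing 2x4. Both 2&5? no. Sum: 0
Gen 3: crossing 1x3. Both 2&5? no. Sum: 0
Gen 4: crossing 4x2. Both 2&5? no. Sum: 0
Gen 5: crossing 3x1. Both 2&5? no. Sum: 0
Gen 6: crossing 1x3. Both 2&5? no. Sum: 0
Gen 7: crossing 1x2. Both 2&5? no. Sum: 0

Answer: 0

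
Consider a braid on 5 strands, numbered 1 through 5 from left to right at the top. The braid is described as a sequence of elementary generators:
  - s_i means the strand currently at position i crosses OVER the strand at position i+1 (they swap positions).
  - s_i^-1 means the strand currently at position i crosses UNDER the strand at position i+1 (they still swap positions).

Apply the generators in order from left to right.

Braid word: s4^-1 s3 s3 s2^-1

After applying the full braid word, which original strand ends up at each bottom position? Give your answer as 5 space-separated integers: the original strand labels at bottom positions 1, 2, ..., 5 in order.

Gen 1 (s4^-1): strand 4 crosses under strand 5. Perm now: [1 2 3 5 4]
Gen 2 (s3): strand 3 crosses over strand 5. Perm now: [1 2 5 3 4]
Gen 3 (s3): strand 5 crosses over strand 3. Perm now: [1 2 3 5 4]
Gen 4 (s2^-1): strand 2 crosses under strand 3. Perm now: [1 3 2 5 4]

Answer: 1 3 2 5 4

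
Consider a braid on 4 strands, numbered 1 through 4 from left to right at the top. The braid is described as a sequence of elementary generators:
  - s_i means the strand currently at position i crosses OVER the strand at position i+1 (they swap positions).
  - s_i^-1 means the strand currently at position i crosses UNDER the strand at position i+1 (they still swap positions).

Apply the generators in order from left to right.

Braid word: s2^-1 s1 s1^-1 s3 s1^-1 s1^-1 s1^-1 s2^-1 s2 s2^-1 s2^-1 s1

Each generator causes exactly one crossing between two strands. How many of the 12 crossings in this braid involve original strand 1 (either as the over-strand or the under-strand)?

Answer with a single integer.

Answer: 10

Derivation:
Gen 1: crossing 2x3. Involves strand 1? no. Count so far: 0
Gen 2: crossing 1x3. Involves strand 1? yes. Count so far: 1
Gen 3: crossing 3x1. Involves strand 1? yes. Count so far: 2
Gen 4: crossing 2x4. Involves strand 1? no. Count so far: 2
Gen 5: crossing 1x3. Involves strand 1? yes. Count so far: 3
Gen 6: crossing 3x1. Involves strand 1? yes. Count so far: 4
Gen 7: crossing 1x3. Involves strand 1? yes. Count so far: 5
Gen 8: crossing 1x4. Involves strand 1? yes. Count so far: 6
Gen 9: crossing 4x1. Involves strand 1? yes. Count so far: 7
Gen 10: crossing 1x4. Involves strand 1? yes. Count so far: 8
Gen 11: crossing 4x1. Involves strand 1? yes. Count so far: 9
Gen 12: crossing 3x1. Involves strand 1? yes. Count so far: 10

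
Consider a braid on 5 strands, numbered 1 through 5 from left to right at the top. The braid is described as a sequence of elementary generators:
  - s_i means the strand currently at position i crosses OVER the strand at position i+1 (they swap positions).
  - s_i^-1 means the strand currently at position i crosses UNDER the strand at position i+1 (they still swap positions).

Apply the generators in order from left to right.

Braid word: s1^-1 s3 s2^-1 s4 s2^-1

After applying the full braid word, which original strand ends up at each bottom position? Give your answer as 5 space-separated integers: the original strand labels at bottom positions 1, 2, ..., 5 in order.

Gen 1 (s1^-1): strand 1 crosses under strand 2. Perm now: [2 1 3 4 5]
Gen 2 (s3): strand 3 crosses over strand 4. Perm now: [2 1 4 3 5]
Gen 3 (s2^-1): strand 1 crosses under strand 4. Perm now: [2 4 1 3 5]
Gen 4 (s4): strand 3 crosses over strand 5. Perm now: [2 4 1 5 3]
Gen 5 (s2^-1): strand 4 crosses under strand 1. Perm now: [2 1 4 5 3]

Answer: 2 1 4 5 3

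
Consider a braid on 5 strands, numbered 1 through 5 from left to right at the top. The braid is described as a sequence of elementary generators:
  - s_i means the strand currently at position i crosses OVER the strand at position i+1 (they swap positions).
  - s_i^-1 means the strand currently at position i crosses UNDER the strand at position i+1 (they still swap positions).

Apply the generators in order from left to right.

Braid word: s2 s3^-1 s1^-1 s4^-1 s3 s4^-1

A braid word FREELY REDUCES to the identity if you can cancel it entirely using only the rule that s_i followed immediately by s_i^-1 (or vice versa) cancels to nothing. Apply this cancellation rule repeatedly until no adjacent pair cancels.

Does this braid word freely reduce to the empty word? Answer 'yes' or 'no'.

Gen 1 (s2): push. Stack: [s2]
Gen 2 (s3^-1): push. Stack: [s2 s3^-1]
Gen 3 (s1^-1): push. Stack: [s2 s3^-1 s1^-1]
Gen 4 (s4^-1): push. Stack: [s2 s3^-1 s1^-1 s4^-1]
Gen 5 (s3): push. Stack: [s2 s3^-1 s1^-1 s4^-1 s3]
Gen 6 (s4^-1): push. Stack: [s2 s3^-1 s1^-1 s4^-1 s3 s4^-1]
Reduced word: s2 s3^-1 s1^-1 s4^-1 s3 s4^-1

Answer: no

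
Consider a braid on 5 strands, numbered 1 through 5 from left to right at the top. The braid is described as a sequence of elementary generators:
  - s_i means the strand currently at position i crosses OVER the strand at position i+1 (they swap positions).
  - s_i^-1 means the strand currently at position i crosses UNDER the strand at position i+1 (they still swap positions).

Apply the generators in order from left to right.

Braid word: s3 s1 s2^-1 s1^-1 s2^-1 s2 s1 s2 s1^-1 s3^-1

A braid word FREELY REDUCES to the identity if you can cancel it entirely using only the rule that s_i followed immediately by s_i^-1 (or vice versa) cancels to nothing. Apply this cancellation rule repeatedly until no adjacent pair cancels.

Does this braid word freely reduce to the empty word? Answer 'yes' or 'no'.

Answer: yes

Derivation:
Gen 1 (s3): push. Stack: [s3]
Gen 2 (s1): push. Stack: [s3 s1]
Gen 3 (s2^-1): push. Stack: [s3 s1 s2^-1]
Gen 4 (s1^-1): push. Stack: [s3 s1 s2^-1 s1^-1]
Gen 5 (s2^-1): push. Stack: [s3 s1 s2^-1 s1^-1 s2^-1]
Gen 6 (s2): cancels prior s2^-1. Stack: [s3 s1 s2^-1 s1^-1]
Gen 7 (s1): cancels prior s1^-1. Stack: [s3 s1 s2^-1]
Gen 8 (s2): cancels prior s2^-1. Stack: [s3 s1]
Gen 9 (s1^-1): cancels prior s1. Stack: [s3]
Gen 10 (s3^-1): cancels prior s3. Stack: []
Reduced word: (empty)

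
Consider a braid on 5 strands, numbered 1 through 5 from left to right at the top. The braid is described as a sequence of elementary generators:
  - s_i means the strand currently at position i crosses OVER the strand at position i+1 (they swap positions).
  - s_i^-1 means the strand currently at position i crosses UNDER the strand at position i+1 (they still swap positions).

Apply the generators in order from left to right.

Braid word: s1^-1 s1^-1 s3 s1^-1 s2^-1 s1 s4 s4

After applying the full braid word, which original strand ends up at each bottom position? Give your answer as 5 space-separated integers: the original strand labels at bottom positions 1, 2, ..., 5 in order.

Gen 1 (s1^-1): strand 1 crosses under strand 2. Perm now: [2 1 3 4 5]
Gen 2 (s1^-1): strand 2 crosses under strand 1. Perm now: [1 2 3 4 5]
Gen 3 (s3): strand 3 crosses over strand 4. Perm now: [1 2 4 3 5]
Gen 4 (s1^-1): strand 1 crosses under strand 2. Perm now: [2 1 4 3 5]
Gen 5 (s2^-1): strand 1 crosses under strand 4. Perm now: [2 4 1 3 5]
Gen 6 (s1): strand 2 crosses over strand 4. Perm now: [4 2 1 3 5]
Gen 7 (s4): strand 3 crosses over strand 5. Perm now: [4 2 1 5 3]
Gen 8 (s4): strand 5 crosses over strand 3. Perm now: [4 2 1 3 5]

Answer: 4 2 1 3 5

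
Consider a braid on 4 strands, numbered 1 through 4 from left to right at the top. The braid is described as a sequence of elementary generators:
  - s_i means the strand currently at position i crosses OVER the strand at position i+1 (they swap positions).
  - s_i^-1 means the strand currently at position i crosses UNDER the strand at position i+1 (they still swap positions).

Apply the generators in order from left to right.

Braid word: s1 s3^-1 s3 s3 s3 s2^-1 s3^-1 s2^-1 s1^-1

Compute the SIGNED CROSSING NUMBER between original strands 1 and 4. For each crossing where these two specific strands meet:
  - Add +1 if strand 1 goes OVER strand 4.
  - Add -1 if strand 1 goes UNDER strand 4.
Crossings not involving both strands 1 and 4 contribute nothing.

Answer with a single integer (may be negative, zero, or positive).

Answer: -1

Derivation:
Gen 1: crossing 1x2. Both 1&4? no. Sum: 0
Gen 2: crossing 3x4. Both 1&4? no. Sum: 0
Gen 3: crossing 4x3. Both 1&4? no. Sum: 0
Gen 4: crossing 3x4. Both 1&4? no. Sum: 0
Gen 5: crossing 4x3. Both 1&4? no. Sum: 0
Gen 6: crossing 1x3. Both 1&4? no. Sum: 0
Gen 7: 1 under 4. Both 1&4? yes. Contrib: -1. Sum: -1
Gen 8: crossing 3x4. Both 1&4? no. Sum: -1
Gen 9: crossing 2x4. Both 1&4? no. Sum: -1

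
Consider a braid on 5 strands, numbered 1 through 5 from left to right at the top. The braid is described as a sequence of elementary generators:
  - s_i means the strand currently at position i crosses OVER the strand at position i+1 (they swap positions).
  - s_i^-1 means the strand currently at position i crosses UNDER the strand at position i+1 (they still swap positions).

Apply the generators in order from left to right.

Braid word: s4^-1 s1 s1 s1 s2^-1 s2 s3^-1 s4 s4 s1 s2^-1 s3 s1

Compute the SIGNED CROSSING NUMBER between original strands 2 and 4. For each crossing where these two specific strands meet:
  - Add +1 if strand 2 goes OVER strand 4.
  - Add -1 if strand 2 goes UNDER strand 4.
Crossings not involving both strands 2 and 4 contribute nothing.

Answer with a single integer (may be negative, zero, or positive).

Answer: 0

Derivation:
Gen 1: crossing 4x5. Both 2&4? no. Sum: 0
Gen 2: crossing 1x2. Both 2&4? no. Sum: 0
Gen 3: crossing 2x1. Both 2&4? no. Sum: 0
Gen 4: crossing 1x2. Both 2&4? no. Sum: 0
Gen 5: crossing 1x3. Both 2&4? no. Sum: 0
Gen 6: crossing 3x1. Both 2&4? no. Sum: 0
Gen 7: crossing 3x5. Both 2&4? no. Sum: 0
Gen 8: crossing 3x4. Both 2&4? no. Sum: 0
Gen 9: crossing 4x3. Both 2&4? no. Sum: 0
Gen 10: crossing 2x1. Both 2&4? no. Sum: 0
Gen 11: crossing 2x5. Both 2&4? no. Sum: 0
Gen 12: crossing 2x3. Both 2&4? no. Sum: 0
Gen 13: crossing 1x5. Both 2&4? no. Sum: 0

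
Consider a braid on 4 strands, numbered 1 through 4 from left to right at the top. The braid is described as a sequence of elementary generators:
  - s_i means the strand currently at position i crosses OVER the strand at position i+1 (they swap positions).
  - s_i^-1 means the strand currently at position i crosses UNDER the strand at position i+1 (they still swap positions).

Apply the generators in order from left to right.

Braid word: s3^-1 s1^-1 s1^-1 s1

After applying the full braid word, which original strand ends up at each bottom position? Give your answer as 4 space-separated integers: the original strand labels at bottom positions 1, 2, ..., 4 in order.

Gen 1 (s3^-1): strand 3 crosses under strand 4. Perm now: [1 2 4 3]
Gen 2 (s1^-1): strand 1 crosses under strand 2. Perm now: [2 1 4 3]
Gen 3 (s1^-1): strand 2 crosses under strand 1. Perm now: [1 2 4 3]
Gen 4 (s1): strand 1 crosses over strand 2. Perm now: [2 1 4 3]

Answer: 2 1 4 3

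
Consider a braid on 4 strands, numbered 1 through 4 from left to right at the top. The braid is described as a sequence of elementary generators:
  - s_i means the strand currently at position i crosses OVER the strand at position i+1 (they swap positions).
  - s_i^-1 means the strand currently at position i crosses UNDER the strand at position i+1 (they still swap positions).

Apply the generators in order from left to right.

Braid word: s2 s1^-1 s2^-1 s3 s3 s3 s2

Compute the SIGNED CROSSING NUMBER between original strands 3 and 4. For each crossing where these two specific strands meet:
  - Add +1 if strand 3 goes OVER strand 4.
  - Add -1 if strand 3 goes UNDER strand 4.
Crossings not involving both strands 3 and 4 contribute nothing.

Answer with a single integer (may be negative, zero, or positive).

Answer: 0

Derivation:
Gen 1: crossing 2x3. Both 3&4? no. Sum: 0
Gen 2: crossing 1x3. Both 3&4? no. Sum: 0
Gen 3: crossing 1x2. Both 3&4? no. Sum: 0
Gen 4: crossing 1x4. Both 3&4? no. Sum: 0
Gen 5: crossing 4x1. Both 3&4? no. Sum: 0
Gen 6: crossing 1x4. Both 3&4? no. Sum: 0
Gen 7: crossing 2x4. Both 3&4? no. Sum: 0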